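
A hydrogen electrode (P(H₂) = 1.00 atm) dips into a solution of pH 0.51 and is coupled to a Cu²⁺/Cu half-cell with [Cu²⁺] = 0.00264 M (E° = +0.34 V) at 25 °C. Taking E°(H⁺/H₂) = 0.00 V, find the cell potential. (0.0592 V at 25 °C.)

0.29 V

The Cu²⁺/Cu couple is the cathode, so E°_cell = 0.34 V; n = 2.
[H⁺] = 10^(−0.51) = 0.31 M, and Q = [H⁺]^2 / ([Cu²⁺]·P(H₂)) = 36.2.
E = E° − (0.0592/2) log Q = 0.34 − (0.0592/2)(1.558) = 0.294 V.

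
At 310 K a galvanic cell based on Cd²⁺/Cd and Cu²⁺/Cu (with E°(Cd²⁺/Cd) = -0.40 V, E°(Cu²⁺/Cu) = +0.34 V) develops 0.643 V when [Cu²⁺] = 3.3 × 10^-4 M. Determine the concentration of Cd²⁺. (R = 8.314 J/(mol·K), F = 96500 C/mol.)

0.47 M

From the Nernst equation, ln Q = nF(E° − E)/RT = 2×96500×(0.74 − 0.643)/(8.314×310) = 7.264, so Q = 1430.
With Q = [Cd²⁺]/[Cu²⁺] and the known concentrations, [Cd²⁺] in the numerator gives [Cd²⁺] = 0.47 M.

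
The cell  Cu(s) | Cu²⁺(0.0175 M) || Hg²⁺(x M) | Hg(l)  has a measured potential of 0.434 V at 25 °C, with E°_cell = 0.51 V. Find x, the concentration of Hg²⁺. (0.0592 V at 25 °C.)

From the Nernst equation, log Q = n(E° − E)/0.0592 = 2(0.51 − 0.434)/0.0592 = 2.568, so Q = 369.
With Q = [Cu²⁺]/[Hg²⁺] and the known concentrations, [Hg²⁺] in the denominator gives [Hg²⁺] = 4.7 × 10^-5 M.

4.7 × 10^-5 M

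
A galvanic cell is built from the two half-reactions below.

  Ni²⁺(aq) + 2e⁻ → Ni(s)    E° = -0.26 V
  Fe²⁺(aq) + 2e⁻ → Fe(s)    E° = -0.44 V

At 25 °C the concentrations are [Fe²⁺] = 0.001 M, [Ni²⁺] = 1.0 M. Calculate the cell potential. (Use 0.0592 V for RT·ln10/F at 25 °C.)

The Ni²⁺/Ni couple has the higher reduction potential and acts as the cathode, so E°_cell = -0.26 − (-0.44) = 0.18 V.
Balancing electrons gives n = 2; the reaction quotient is Q = [Fe²⁺]/[Ni²⁺] = 0.00100.
At 25 °C, E = E° − (0.0592/n) log Q = 0.18 − (0.0592/2)(-3.000) = 0.180 + 0.089 = 0.269 V.

0.269 V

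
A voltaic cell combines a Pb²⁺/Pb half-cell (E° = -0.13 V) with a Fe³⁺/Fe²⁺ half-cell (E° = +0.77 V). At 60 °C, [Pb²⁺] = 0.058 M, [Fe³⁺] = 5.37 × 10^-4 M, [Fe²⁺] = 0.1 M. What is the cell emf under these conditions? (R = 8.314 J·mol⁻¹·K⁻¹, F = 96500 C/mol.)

0.791 V

The Fe³⁺/Fe²⁺ couple has the higher reduction potential and acts as the cathode, so E°_cell = +0.77 − (-0.13) = 0.90 V.
Balancing electrons gives n = 2; the reaction quotient is Q = [Pb²⁺]·[Fe²⁺]^2/[Fe³⁺]^2 = 2010.
E = E° − (RT/nF) ln Q = 0.90 − (8.314×333)/(2×96500) × (7.607) = 0.900 − 0.109 = 0.791 V.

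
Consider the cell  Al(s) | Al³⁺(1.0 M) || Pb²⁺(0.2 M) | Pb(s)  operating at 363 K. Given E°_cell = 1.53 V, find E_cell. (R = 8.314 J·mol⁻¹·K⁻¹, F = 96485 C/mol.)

Balancing electrons gives n = 6; the reaction quotient is Q = [Al³⁺]^2/[Pb²⁺]^3 = 125.
E = E° − (RT/nF) ln Q = 1.53 − (8.314×363)/(6×96485) × (4.828) = 1.530 − 0.025 = 1.505 V.

1.50 V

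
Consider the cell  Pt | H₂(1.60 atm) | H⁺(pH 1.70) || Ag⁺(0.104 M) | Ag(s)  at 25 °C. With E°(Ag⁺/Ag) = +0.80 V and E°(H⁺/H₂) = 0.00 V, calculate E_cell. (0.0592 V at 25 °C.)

0.85 V

The Ag⁺/Ag couple is the cathode, so E°_cell = 0.80 V; n = 2.
[H⁺] = 10^(−1.70) = 0.020 M, and Q = [H⁺]^2 / ([Ag⁺]^2·P(H₂)) = 0.0230.
E = E° − (0.0592/2) log Q = 0.80 − (0.0592/2)(-1.638) = 0.848 V.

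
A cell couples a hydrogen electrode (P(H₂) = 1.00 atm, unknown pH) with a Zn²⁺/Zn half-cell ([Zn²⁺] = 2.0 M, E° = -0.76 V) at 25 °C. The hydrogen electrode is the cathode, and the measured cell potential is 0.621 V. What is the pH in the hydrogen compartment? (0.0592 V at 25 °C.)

pH = 2.20

E°_cell = 0.76 V and n = 2.
log Q = n(E° − E)/0.0592 = 2×(0.76 − 0.621)/0.0592 = 4.696.
With Q = [Zn²⁺]·P(H₂) / [H⁺]^2, solving for [H⁺] gives log[H⁺] = -2.197, so pH = 2.20.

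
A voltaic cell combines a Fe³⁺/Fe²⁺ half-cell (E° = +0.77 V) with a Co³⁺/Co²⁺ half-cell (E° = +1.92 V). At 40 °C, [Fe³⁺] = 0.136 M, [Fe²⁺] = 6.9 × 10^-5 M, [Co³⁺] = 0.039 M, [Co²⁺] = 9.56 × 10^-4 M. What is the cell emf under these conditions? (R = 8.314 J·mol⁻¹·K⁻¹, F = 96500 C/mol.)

The Co³⁺/Co²⁺ couple has the higher reduction potential and acts as the cathode, so E°_cell = +1.92 − (+0.77) = 1.15 V.
Balancing electrons gives n = 1; the reaction quotient is Q = [Fe³⁺]·[Co²⁺]/([Fe²⁺]·[Co³⁺]) = 48.3.
E = E° − (RT/nF) ln Q = 1.15 − (8.314×313)/(1×96500) × (3.878) = 1.150 − 0.105 = 1.045 V.

1.05 V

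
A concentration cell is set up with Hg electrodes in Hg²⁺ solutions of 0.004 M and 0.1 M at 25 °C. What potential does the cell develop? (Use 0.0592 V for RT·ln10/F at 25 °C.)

0.041 V

Both half-cells are Hg²⁺/Hg, so E°_cell = 0. The concentrated side is the cathode; the cell reaction moves Hg²⁺ from high to low concentration with n = 2.
Q = [Hg²⁺]_dilute/[Hg²⁺]_conc = 0.004/0.1 = 0.0400.
E = 0 − (0.0592/2) log Q = −(0.0592/2)(-1.398) = 0.0414 V.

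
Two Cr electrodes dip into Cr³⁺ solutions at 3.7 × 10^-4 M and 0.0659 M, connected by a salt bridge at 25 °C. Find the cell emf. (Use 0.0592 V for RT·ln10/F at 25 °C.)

Both half-cells are Cr³⁺/Cr, so E°_cell = 0. The concentrated side is the cathode; the cell reaction moves Cr³⁺ from high to low concentration with n = 3.
Q = [Cr³⁺]_dilute/[Cr³⁺]_conc = 3.7 × 10^-4/0.0659 = 0.00561.
E = 0 − (0.0592/3) log Q = −(0.0592/3)(-2.251) = 0.0444 V.

0.044 V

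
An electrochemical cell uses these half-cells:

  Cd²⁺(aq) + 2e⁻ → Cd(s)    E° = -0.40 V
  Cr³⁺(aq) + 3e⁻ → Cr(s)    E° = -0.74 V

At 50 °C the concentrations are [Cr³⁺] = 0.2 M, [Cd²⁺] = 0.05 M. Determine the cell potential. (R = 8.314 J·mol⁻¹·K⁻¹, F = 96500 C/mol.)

0.313 V

The Cd²⁺/Cd couple has the higher reduction potential and acts as the cathode, so E°_cell = -0.40 − (-0.74) = 0.34 V.
Balancing electrons gives n = 6; the reaction quotient is Q = [Cr³⁺]^2/[Cd²⁺]^3 = 320.
E = E° − (RT/nF) ln Q = 0.34 − (8.314×323)/(6×96500) × (5.768) = 0.340 − 0.027 = 0.313 V.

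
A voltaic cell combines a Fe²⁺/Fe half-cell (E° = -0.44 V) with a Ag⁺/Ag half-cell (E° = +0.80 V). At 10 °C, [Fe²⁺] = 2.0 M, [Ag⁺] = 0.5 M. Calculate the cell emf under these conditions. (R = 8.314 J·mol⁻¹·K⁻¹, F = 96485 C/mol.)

1.21 V

The Ag⁺/Ag couple has the higher reduction potential and acts as the cathode, so E°_cell = +0.80 − (-0.44) = 1.24 V.
Balancing electrons gives n = 2; the reaction quotient is Q = [Fe²⁺]/[Ag⁺]^2 = 8.00.
E = E° − (RT/nF) ln Q = 1.24 − (8.314×283)/(2×96485) × (2.079) = 1.240 − 0.025 = 1.215 V.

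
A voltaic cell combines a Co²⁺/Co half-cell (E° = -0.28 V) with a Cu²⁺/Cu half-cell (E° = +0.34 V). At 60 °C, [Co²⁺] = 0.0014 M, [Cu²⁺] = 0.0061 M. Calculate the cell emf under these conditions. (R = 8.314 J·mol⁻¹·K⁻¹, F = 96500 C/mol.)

0.641 V

The Cu²⁺/Cu couple has the higher reduction potential and acts as the cathode, so E°_cell = +0.34 − (-0.28) = 0.62 V.
Balancing electrons gives n = 2; the reaction quotient is Q = [Co²⁺]/[Cu²⁺] = 0.230.
E = E° − (RT/nF) ln Q = 0.62 − (8.314×333)/(2×96500) × (-1.472) = 0.620 + 0.021 = 0.641 V.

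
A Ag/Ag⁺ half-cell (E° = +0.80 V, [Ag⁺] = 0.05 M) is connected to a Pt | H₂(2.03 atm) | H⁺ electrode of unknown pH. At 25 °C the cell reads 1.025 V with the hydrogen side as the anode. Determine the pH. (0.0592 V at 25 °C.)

E°_cell = 0.80 V and n = 2.
log Q = n(E° − E)/0.0592 = 2×(0.80 − 1.025)/0.0592 = -7.601.
With Q = [H⁺]^2 / ([Ag⁺]^2·P(H₂)), solving for [H⁺] gives log[H⁺] = -4.948, so pH = 4.95.

pH = 4.95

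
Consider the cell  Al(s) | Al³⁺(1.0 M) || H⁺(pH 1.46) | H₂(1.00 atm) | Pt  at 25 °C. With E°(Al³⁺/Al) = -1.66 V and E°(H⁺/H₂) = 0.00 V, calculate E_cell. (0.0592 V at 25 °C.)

1.57 V

The hydrogen couple is the cathode, so E°_cell = 1.66 V; n = 6.
[H⁺] = 10^(−1.46) = 0.035 M, and Q = [Al³⁺]^2·P(H₂)^3 / [H⁺]^6 = 5.75 × 10^8.
E = E° − (0.0592/6) log Q = 1.66 − (0.0592/6)(8.760) = 1.574 V.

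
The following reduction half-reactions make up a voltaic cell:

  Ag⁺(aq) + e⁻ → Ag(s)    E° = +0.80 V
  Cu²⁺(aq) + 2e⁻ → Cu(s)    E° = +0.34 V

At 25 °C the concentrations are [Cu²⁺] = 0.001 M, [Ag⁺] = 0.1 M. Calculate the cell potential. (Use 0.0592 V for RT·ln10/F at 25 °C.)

0.490 V

The Ag⁺/Ag couple has the higher reduction potential and acts as the cathode, so E°_cell = +0.80 − (+0.34) = 0.46 V.
Balancing electrons gives n = 2; the reaction quotient is Q = [Cu²⁺]/[Ag⁺]^2 = 0.100.
At 25 °C, E = E° − (0.0592/n) log Q = 0.46 − (0.0592/2)(-1.000) = 0.460 + 0.030 = 0.490 V.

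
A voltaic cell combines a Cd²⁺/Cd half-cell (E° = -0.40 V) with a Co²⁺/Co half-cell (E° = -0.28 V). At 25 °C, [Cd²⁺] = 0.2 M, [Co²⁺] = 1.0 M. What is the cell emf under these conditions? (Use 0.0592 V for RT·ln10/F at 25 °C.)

The Co²⁺/Co couple has the higher reduction potential and acts as the cathode, so E°_cell = -0.28 − (-0.40) = 0.12 V.
Balancing electrons gives n = 2; the reaction quotient is Q = [Cd²⁺]/[Co²⁺] = 0.200.
At 25 °C, E = E° − (0.0592/n) log Q = 0.12 − (0.0592/2)(-0.699) = 0.120 + 0.021 = 0.141 V.

0.141 V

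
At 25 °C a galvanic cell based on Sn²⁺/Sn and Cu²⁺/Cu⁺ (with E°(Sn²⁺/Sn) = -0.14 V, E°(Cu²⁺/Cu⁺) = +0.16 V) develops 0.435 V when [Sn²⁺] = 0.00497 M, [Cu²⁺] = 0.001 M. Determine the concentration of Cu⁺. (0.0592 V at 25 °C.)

7.4 × 10^-5 M

From the Nernst equation, log Q = n(E° − E)/0.0592 = 2(0.30 − 0.435)/0.0592 = -4.561, so Q = 2.75 × 10^-5.
With Q = [Sn²⁺]·[Cu⁺]^2/[Cu²⁺]^2 and the known concentrations, [Cu⁺]^2 in the numerator gives [Cu⁺] = 7.4 × 10^-5 M.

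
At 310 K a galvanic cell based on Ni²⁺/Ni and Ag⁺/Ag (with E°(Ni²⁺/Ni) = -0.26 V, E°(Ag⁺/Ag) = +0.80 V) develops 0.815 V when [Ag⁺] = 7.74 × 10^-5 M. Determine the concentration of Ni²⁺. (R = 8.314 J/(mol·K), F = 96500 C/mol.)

0.56 M

From the Nernst equation, ln Q = nF(E° − E)/RT = 2×96500×(1.06 − 0.815)/(8.314×310) = 18.346, so Q = 9.28 × 10^7.
With Q = [Ni²⁺]/[Ag⁺]^2 and the known concentrations, [Ni²⁺] in the numerator gives [Ni²⁺] = 0.56 M.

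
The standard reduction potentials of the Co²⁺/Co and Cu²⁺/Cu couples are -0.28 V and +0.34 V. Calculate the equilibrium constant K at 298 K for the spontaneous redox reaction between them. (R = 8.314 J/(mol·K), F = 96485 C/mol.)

9.4 × 10^20

E°_cell = +0.34 − (-0.28) = 0.62 V, with n = 2 electrons transferred.
At equilibrium E = 0, so the Nernst equation gives ln K = nFE°/RT = (2)(96485)(0.62)/((8.314)(298)) = 48.29.
K = e^48.29 = 9.4 × 10^20.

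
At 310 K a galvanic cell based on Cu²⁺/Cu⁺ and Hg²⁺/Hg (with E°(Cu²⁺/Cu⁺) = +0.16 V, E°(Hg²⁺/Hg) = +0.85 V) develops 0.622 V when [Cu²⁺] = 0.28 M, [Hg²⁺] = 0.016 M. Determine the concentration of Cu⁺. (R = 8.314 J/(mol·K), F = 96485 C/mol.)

0.17 M

From the Nernst equation, ln Q = nF(E° − E)/RT = 2×96485×(0.69 − 0.622)/(8.314×310) = 5.091, so Q = 163.
With Q = [Cu²⁺]^2/([Cu⁺]^2·[Hg²⁺]) and the known concentrations, [Cu⁺]^2 in the denominator gives [Cu⁺] = 0.17 M.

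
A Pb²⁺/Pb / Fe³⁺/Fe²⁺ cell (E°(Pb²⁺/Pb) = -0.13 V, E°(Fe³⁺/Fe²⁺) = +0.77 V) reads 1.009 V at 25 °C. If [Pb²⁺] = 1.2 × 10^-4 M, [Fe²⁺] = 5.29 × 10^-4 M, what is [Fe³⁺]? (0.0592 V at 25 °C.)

4 × 10^-4 M

From the Nernst equation, log Q = n(E° − E)/0.0592 = 2(0.90 − 1.009)/0.0592 = -3.682, so Q = 2.08 × 10^-4.
With Q = [Pb²⁺]·[Fe²⁺]^2/[Fe³⁺]^2 and the known concentrations, [Fe³⁺]^2 in the denominator gives [Fe³⁺] = 4 × 10^-4 M.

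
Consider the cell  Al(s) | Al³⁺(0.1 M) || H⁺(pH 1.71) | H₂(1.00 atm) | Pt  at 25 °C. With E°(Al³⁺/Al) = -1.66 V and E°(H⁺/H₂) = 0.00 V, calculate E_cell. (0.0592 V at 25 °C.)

The hydrogen couple is the cathode, so E°_cell = 1.66 V; n = 6.
[H⁺] = 10^(−1.71) = 0.019 M, and Q = [Al³⁺]^2·P(H₂)^3 / [H⁺]^6 = 1.82 × 10^8.
E = E° − (0.0592/6) log Q = 1.66 − (0.0592/6)(8.260) = 1.579 V.

1.58 V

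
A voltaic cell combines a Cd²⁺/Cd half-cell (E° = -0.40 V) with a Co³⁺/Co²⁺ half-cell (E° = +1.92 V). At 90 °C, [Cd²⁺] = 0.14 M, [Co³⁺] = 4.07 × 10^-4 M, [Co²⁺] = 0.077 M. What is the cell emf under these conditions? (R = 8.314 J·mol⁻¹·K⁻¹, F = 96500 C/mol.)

The Co³⁺/Co²⁺ couple has the higher reduction potential and acts as the cathode, so E°_cell = +1.92 − (-0.40) = 2.32 V.
Balancing electrons gives n = 2; the reaction quotient is Q = [Cd²⁺]·[Co²⁺]^2/[Co³⁺]^2 = 5010.
E = E° − (RT/nF) ln Q = 2.32 − (8.314×363)/(2×96500) × (8.519) = 2.320 − 0.133 = 2.187 V.

2.19 V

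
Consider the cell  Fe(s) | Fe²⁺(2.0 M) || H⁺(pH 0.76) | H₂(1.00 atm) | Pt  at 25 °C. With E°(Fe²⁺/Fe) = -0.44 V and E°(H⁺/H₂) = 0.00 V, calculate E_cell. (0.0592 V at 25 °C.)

0.39 V

The hydrogen couple is the cathode, so E°_cell = 0.44 V; n = 2.
[H⁺] = 10^(−0.76) = 0.17 M, and Q = [Fe²⁺]·P(H₂) / [H⁺]^2 = 66.2.
E = E° − (0.0592/2) log Q = 0.44 − (0.0592/2)(1.821) = 0.386 V.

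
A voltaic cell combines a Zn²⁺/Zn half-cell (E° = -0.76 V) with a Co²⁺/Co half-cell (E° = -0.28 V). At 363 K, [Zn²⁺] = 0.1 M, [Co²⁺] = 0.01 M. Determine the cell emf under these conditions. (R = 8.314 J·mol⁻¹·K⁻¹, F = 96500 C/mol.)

0.444 V

The Co²⁺/Co couple has the higher reduction potential and acts as the cathode, so E°_cell = -0.28 − (-0.76) = 0.48 V.
Balancing electrons gives n = 2; the reaction quotient is Q = [Zn²⁺]/[Co²⁺] = 10.0.
E = E° − (RT/nF) ln Q = 0.48 − (8.314×363)/(2×96500) × (2.303) = 0.480 − 0.036 = 0.444 V.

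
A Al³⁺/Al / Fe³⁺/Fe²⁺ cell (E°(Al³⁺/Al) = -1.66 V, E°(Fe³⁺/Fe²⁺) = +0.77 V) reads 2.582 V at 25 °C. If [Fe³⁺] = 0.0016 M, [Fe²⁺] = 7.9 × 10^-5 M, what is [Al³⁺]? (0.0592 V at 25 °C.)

From the Nernst equation, log Q = n(E° − E)/0.0592 = 3(2.43 − 2.582)/0.0592 = -7.703, so Q = 1.98 × 10^-8.
With Q = [Al³⁺]·[Fe²⁺]^3/[Fe³⁺]^3 and the known concentrations, [Al³⁺] in the numerator gives [Al³⁺] = 1.6 × 10^-4 M.

1.6 × 10^-4 M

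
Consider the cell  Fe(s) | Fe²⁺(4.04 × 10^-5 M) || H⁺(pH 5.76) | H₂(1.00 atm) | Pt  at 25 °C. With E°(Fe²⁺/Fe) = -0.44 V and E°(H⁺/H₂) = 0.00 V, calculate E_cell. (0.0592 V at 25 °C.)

0.23 V

The hydrogen couple is the cathode, so E°_cell = 0.44 V; n = 2.
[H⁺] = 10^(−5.76) = 1.7 × 10^-6 M, and Q = [Fe²⁺]·P(H₂) / [H⁺]^2 = 1.34 × 10^7.
E = E° − (0.0592/2) log Q = 0.44 − (0.0592/2)(7.126) = 0.229 V.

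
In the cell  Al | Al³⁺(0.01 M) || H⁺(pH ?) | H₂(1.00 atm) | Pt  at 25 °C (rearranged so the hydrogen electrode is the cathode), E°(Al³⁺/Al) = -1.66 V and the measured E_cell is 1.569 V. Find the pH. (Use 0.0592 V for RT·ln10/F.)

pH = 2.20

E°_cell = 1.66 V and n = 6.
log Q = n(E° − E)/0.0592 = 6×(1.66 − 1.569)/0.0592 = 9.223.
With Q = [Al³⁺]^2·P(H₂)^3 / [H⁺]^6, solving for [H⁺] gives log[H⁺] = -2.204, so pH = 2.20.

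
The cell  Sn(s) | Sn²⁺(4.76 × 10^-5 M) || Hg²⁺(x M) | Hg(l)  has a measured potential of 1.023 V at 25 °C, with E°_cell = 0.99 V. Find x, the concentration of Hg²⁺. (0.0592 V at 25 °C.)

6.2 × 10^-4 M

From the Nernst equation, log Q = n(E° − E)/0.0592 = 2(0.99 − 1.023)/0.0592 = -1.115, so Q = 0.0768.
With Q = [Sn²⁺]/[Hg²⁺] and the known concentrations, [Hg²⁺] in the denominator gives [Hg²⁺] = 6.2 × 10^-4 M.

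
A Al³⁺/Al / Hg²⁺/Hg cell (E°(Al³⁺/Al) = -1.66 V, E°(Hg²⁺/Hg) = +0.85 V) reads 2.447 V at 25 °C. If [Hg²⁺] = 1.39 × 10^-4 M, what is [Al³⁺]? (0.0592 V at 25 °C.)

0.0026 M

From the Nernst equation, log Q = n(E° − E)/0.0592 = 6(2.51 − 2.447)/0.0592 = 6.385, so Q = 2.43 × 10^6.
With Q = [Al³⁺]^2/[Hg²⁺]^3 and the known concentrations, [Al³⁺]^2 in the numerator gives [Al³⁺] = 0.0026 M.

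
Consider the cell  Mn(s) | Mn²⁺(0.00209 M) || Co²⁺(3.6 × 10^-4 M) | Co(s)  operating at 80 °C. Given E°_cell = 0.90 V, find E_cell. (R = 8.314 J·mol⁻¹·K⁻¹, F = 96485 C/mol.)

Balancing electrons gives n = 2; the reaction quotient is Q = [Mn²⁺]/[Co²⁺] = 5.81.
E = E° − (RT/nF) ln Q = 0.90 − (8.314×353)/(2×96485) × (1.759) = 0.900 − 0.027 = 0.873 V.

0.873 V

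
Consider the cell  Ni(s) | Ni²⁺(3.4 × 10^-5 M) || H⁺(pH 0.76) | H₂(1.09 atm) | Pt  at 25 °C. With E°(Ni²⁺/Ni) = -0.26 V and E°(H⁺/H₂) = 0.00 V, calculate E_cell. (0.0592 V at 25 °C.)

The hydrogen couple is the cathode, so E°_cell = 0.26 V; n = 2.
[H⁺] = 10^(−0.76) = 0.17 M, and Q = [Ni²⁺]·P(H₂) / [H⁺]^2 = 0.00123.
E = E° − (0.0592/2) log Q = 0.26 − (0.0592/2)(-2.911) = 0.346 V.

0.35 V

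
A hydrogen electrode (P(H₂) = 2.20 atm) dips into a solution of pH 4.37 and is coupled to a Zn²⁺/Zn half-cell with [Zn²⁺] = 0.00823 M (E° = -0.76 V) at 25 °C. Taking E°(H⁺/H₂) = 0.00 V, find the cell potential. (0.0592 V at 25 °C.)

0.55 V

The hydrogen couple is the cathode, so E°_cell = 0.76 V; n = 2.
[H⁺] = 10^(−4.37) = 4.3 × 10^-5 M, and Q = [Zn²⁺]·P(H₂) / [H⁺]^2 = 9.95 × 10^6.
E = E° − (0.0592/2) log Q = 0.76 − (0.0592/2)(6.998) = 0.553 V.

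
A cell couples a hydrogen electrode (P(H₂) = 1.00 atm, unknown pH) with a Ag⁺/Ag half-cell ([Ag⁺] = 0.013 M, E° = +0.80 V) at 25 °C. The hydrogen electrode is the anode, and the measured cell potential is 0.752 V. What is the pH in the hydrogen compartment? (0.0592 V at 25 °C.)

E°_cell = 0.80 V and n = 2.
log Q = n(E° − E)/0.0592 = 2×(0.80 − 0.752)/0.0592 = 1.622.
With Q = [H⁺]^2 / ([Ag⁺]^2·P(H₂)), solving for [H⁺] gives log[H⁺] = -1.075, so pH = 1.08.

pH = 1.08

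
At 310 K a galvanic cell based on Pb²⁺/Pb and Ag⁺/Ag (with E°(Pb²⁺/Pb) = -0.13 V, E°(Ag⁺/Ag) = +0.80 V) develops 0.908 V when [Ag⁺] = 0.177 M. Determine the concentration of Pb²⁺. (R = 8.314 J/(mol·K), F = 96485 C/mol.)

From the Nernst equation, ln Q = nF(E° − E)/RT = 2×96485×(0.93 − 0.908)/(8.314×310) = 1.647, so Q = 5.19.
With Q = [Pb²⁺]/[Ag⁺]^2 and the known concentrations, [Pb²⁺] in the numerator gives [Pb²⁺] = 0.16 M.

0.16 M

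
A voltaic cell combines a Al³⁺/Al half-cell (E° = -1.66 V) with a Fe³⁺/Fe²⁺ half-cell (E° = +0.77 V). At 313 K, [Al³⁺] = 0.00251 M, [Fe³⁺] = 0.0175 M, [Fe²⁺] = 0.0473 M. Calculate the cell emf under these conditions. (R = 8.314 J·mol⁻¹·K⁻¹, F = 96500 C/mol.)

The Fe³⁺/Fe²⁺ couple has the higher reduction potential and acts as the cathode, so E°_cell = +0.77 − (-1.66) = 2.43 V.
Balancing electrons gives n = 3; the reaction quotient is Q = [Al³⁺]·[Fe²⁺]^3/[Fe³⁺]^3 = 0.0496.
E = E° − (RT/nF) ln Q = 2.43 − (8.314×313)/(3×96500) × (-3.005) = 2.430 + 0.027 = 2.457 V.

2.46 V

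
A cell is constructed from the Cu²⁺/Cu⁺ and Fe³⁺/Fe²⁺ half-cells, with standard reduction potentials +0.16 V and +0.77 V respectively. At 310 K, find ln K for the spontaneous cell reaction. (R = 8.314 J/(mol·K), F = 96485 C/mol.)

ln K = 22.8

E°_cell = +0.77 − (+0.16) = 0.61 V, with n = 1 electron transferred.
At equilibrium E = 0, so the Nernst equation gives ln K = nFE°/RT = (1)(96485)(0.61)/((8.314)(310)) = 22.84.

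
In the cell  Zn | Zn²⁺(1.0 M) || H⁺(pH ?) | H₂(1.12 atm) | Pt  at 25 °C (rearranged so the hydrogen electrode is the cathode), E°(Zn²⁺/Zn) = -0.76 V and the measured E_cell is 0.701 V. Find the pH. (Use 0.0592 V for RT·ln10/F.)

pH = 0.97

E°_cell = 0.76 V and n = 2.
log Q = n(E° − E)/0.0592 = 2×(0.76 − 0.701)/0.0592 = 1.993.
With Q = [Zn²⁺]·P(H₂) / [H⁺]^2, solving for [H⁺] gives log[H⁺] = -0.972, so pH = 0.97.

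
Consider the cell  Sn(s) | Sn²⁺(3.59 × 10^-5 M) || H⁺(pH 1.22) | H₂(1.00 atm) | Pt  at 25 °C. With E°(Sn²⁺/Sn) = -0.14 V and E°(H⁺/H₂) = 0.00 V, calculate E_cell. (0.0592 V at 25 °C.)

The hydrogen couple is the cathode, so E°_cell = 0.14 V; n = 2.
[H⁺] = 10^(−1.22) = 0.060 M, and Q = [Sn²⁺]·P(H₂) / [H⁺]^2 = 0.00989.
E = E° − (0.0592/2) log Q = 0.14 − (0.0592/2)(-2.005) = 0.199 V.

0.20 V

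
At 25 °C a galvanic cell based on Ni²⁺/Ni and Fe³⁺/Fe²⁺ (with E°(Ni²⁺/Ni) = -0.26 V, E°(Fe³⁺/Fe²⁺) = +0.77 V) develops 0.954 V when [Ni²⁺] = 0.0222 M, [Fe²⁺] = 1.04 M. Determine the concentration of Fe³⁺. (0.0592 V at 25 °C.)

0.0081 M

From the Nernst equation, log Q = n(E° − E)/0.0592 = 2(1.03 − 0.954)/0.0592 = 2.568, so Q = 369.
With Q = [Ni²⁺]·[Fe²⁺]^2/[Fe³⁺]^2 and the known concentrations, [Fe³⁺]^2 in the denominator gives [Fe³⁺] = 0.0081 M.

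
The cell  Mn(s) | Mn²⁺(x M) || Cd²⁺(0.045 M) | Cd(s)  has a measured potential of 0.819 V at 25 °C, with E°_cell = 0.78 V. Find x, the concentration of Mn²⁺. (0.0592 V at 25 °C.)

From the Nernst equation, log Q = n(E° − E)/0.0592 = 2(0.78 − 0.819)/0.0592 = -1.318, so Q = 0.0481.
With Q = [Mn²⁺]/[Cd²⁺] and the known concentrations, [Mn²⁺] in the numerator gives [Mn²⁺] = 0.0022 M.

0.0022 M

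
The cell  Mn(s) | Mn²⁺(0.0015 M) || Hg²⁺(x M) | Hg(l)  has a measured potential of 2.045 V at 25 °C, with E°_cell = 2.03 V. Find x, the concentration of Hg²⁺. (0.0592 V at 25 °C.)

From the Nernst equation, log Q = n(E° − E)/0.0592 = 2(2.03 − 2.045)/0.0592 = -0.507, so Q = 0.311.
With Q = [Mn²⁺]/[Hg²⁺] and the known concentrations, [Hg²⁺] in the denominator gives [Hg²⁺] = 0.0048 M.

0.0048 M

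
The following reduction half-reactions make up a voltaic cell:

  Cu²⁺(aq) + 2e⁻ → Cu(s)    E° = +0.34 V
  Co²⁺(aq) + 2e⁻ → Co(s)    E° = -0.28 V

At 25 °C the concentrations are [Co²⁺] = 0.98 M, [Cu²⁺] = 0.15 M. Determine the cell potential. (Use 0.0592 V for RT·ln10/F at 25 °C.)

The Cu²⁺/Cu couple has the higher reduction potential and acts as the cathode, so E°_cell = +0.34 − (-0.28) = 0.62 V.
Balancing electrons gives n = 2; the reaction quotient is Q = [Co²⁺]/[Cu²⁺] = 6.53.
At 25 °C, E = E° − (0.0592/n) log Q = 0.62 − (0.0592/2)(0.815) = 0.620 − 0.024 = 0.596 V.

0.596 V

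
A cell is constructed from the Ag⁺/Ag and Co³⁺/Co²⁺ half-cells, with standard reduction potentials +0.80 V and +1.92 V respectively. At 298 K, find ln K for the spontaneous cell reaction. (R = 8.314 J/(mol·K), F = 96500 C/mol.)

E°_cell = +1.92 − (+0.80) = 1.12 V, with n = 1 electron transferred.
At equilibrium E = 0, so the Nernst equation gives ln K = nFE°/RT = (1)(96500)(1.12)/((8.314)(298)) = 43.62.

ln K = 43.6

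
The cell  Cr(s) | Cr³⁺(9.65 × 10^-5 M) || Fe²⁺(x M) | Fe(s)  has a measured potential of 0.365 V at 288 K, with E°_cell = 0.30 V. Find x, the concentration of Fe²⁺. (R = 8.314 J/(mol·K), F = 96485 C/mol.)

0.4 M

From the Nernst equation, ln Q = nF(E° − E)/RT = 6×96485×(0.30 − 0.365)/(8.314×288) = -15.715, so Q = 1.5 × 10^-7.
With Q = [Cr³⁺]^2/[Fe²⁺]^3 and the known concentrations, [Fe²⁺]^3 in the denominator gives [Fe²⁺] = 0.4 M.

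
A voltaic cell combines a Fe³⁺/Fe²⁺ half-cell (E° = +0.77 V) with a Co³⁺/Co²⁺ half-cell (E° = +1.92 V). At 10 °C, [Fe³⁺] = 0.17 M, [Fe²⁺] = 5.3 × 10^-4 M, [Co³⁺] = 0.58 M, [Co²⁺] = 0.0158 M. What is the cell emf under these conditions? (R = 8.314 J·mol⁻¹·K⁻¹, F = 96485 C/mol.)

1.10 V

The Co³⁺/Co²⁺ couple has the higher reduction potential and acts as the cathode, so E°_cell = +1.92 − (+0.77) = 1.15 V.
Balancing electrons gives n = 1; the reaction quotient is Q = [Fe³⁺]·[Co²⁺]/([Fe²⁺]·[Co³⁺]) = 8.74.
E = E° − (RT/nF) ln Q = 1.15 − (8.314×283)/(1×96485) × (2.168) = 1.150 − 0.053 = 1.097 V.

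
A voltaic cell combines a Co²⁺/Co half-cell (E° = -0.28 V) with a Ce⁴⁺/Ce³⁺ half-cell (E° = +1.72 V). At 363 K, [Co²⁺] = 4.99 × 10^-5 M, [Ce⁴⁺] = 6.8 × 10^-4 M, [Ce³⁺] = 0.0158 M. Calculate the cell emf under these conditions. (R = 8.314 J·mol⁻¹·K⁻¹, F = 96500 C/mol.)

2.06 V

The Ce⁴⁺/Ce³⁺ couple has the higher reduction potential and acts as the cathode, so E°_cell = +1.72 − (-0.28) = 2.00 V.
Balancing electrons gives n = 2; the reaction quotient is Q = [Co²⁺]·[Ce³⁺]^2/[Ce⁴⁺]^2 = 0.0269.
E = E° − (RT/nF) ln Q = 2.00 − (8.314×363)/(2×96500) × (-3.614) = 2.000 + 0.057 = 2.057 V.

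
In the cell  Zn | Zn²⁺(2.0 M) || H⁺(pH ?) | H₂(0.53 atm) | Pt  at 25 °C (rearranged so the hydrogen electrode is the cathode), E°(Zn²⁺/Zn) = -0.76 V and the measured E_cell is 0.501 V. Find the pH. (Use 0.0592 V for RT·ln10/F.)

pH = 4.36

E°_cell = 0.76 V and n = 2.
log Q = n(E° − E)/0.0592 = 2×(0.76 − 0.501)/0.0592 = 8.750.
With Q = [Zn²⁺]·P(H₂) / [H⁺]^2, solving for [H⁺] gives log[H⁺] = -4.362, so pH = 4.36.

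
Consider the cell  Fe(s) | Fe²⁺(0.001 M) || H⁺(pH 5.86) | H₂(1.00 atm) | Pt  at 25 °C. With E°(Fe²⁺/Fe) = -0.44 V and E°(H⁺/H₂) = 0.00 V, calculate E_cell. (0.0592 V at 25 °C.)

The hydrogen couple is the cathode, so E°_cell = 0.44 V; n = 2.
[H⁺] = 10^(−5.86) = 1.4 × 10^-6 M, and Q = [Fe²⁺]·P(H₂) / [H⁺]^2 = 5.25 × 10^8.
E = E° − (0.0592/2) log Q = 0.44 − (0.0592/2)(8.720) = 0.182 V.

0.18 V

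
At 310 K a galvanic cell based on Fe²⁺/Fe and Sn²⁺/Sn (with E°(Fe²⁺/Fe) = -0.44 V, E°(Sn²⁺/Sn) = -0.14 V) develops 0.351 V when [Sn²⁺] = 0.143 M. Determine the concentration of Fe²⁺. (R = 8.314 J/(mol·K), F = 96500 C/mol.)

From the Nernst equation, ln Q = nF(E° − E)/RT = 2×96500×(0.30 − 0.351)/(8.314×310) = -3.819, so Q = 0.0219.
With Q = [Fe²⁺]/[Sn²⁺] and the known concentrations, [Fe²⁺] in the numerator gives [Fe²⁺] = 0.0031 M.

0.0031 M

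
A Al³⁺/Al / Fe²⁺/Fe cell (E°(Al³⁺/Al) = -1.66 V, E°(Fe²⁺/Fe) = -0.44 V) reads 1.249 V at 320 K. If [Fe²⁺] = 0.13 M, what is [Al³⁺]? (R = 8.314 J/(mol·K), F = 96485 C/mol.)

0.002 M

From the Nernst equation, ln Q = nF(E° − E)/RT = 6×96485×(1.22 − 1.249)/(8.314×320) = -6.310, so Q = 0.00182.
With Q = [Al³⁺]^2/[Fe²⁺]^3 and the known concentrations, [Al³⁺]^2 in the numerator gives [Al³⁺] = 0.002 M.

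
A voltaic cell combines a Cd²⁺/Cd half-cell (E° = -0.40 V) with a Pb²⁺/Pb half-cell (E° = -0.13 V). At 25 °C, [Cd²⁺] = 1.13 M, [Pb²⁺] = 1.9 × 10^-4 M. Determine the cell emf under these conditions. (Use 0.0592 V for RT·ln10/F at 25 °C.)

0.158 V

The Pb²⁺/Pb couple has the higher reduction potential and acts as the cathode, so E°_cell = -0.13 − (-0.40) = 0.27 V.
Balancing electrons gives n = 2; the reaction quotient is Q = [Cd²⁺]/[Pb²⁺] = 5950.
At 25 °C, E = E° − (0.0592/n) log Q = 0.27 − (0.0592/2)(3.774) = 0.270 − 0.112 = 0.158 V.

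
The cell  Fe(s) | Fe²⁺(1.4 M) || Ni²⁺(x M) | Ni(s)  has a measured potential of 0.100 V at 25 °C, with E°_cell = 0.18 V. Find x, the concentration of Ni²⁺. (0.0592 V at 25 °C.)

From the Nernst equation, log Q = n(E° − E)/0.0592 = 2(0.18 − 0.100)/0.0592 = 2.703, so Q = 504.
With Q = [Fe²⁺]/[Ni²⁺] and the known concentrations, [Ni²⁺] in the denominator gives [Ni²⁺] = 0.0028 M.

0.0028 M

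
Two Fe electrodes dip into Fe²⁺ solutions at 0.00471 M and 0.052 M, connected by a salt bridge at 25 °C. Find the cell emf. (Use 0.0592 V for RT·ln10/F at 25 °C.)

0.031 V

Both half-cells are Fe²⁺/Fe, so E°_cell = 0. The concentrated side is the cathode; the cell reaction moves Fe²⁺ from high to low concentration with n = 2.
Q = [Fe²⁺]_dilute/[Fe²⁺]_conc = 0.00471/0.052 = 0.0906.
E = 0 − (0.0592/2) log Q = −(0.0592/2)(-1.043) = 0.0309 V.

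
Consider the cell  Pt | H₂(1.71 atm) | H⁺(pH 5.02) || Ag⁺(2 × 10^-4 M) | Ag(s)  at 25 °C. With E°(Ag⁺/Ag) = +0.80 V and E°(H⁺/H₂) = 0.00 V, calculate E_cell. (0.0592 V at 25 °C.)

The Ag⁺/Ag couple is the cathode, so E°_cell = 0.80 V; n = 2.
[H⁺] = 10^(−5.02) = 9.5 × 10^-6 M, and Q = [H⁺]^2 / ([Ag⁺]^2·P(H₂)) = 0.00133.
E = E° − (0.0592/2) log Q = 0.80 − (0.0592/2)(-2.875) = 0.885 V.

0.89 V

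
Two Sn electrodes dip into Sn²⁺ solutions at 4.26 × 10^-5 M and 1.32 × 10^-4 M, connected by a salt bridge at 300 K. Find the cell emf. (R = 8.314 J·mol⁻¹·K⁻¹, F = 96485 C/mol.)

0.015 V

Both half-cells are Sn²⁺/Sn, so E°_cell = 0. The concentrated side is the cathode; the cell reaction moves Sn²⁺ from high to low concentration with n = 2.
Q = [Sn²⁺]_dilute/[Sn²⁺]_conc = 4.26 × 10^-5/1.32 × 10^-4 = 0.323.
E = 0 − (RT/nF) ln Q = −((8.314×300)/(2×96485))(-1.131) = 0.0146 V.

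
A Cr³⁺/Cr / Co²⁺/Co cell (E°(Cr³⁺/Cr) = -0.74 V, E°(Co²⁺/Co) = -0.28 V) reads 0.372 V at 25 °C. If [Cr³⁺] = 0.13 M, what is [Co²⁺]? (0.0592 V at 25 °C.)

2.7 × 10^-4 M

From the Nernst equation, log Q = n(E° − E)/0.0592 = 6(0.46 − 0.372)/0.0592 = 8.919, so Q = 8.3 × 10^8.
With Q = [Cr³⁺]^2/[Co²⁺]^3 and the known concentrations, [Co²⁺]^3 in the denominator gives [Co²⁺] = 2.7 × 10^-4 M.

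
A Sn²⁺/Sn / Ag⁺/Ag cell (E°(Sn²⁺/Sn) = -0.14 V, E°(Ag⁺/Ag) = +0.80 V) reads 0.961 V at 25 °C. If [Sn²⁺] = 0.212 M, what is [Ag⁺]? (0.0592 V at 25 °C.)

From the Nernst equation, log Q = n(E° − E)/0.0592 = 2(0.94 − 0.961)/0.0592 = -0.709, so Q = 0.195.
With Q = [Sn²⁺]/[Ag⁺]^2 and the known concentrations, [Ag⁺]^2 in the denominator gives [Ag⁺] = 1.0 M.

1.0 M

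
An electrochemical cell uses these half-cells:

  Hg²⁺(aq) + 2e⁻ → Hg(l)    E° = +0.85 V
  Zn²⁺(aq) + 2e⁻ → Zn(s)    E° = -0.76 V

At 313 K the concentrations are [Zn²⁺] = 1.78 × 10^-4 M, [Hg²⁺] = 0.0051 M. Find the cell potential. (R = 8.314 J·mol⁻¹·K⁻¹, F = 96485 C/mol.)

The Hg²⁺/Hg couple has the higher reduction potential and acts as the cathode, so E°_cell = +0.85 − (-0.76) = 1.61 V.
Balancing electrons gives n = 2; the reaction quotient is Q = [Zn²⁺]/[Hg²⁺] = 0.0349.
E = E° − (RT/nF) ln Q = 1.61 − (8.314×313)/(2×96485) × (-3.355) = 1.610 + 0.045 = 1.655 V.

1.66 V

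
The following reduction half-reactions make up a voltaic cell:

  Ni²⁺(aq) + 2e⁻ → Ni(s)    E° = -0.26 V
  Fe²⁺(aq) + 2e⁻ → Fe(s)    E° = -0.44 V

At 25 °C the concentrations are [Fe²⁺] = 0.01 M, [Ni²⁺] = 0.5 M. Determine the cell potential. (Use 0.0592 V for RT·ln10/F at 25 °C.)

0.230 V

The Ni²⁺/Ni couple has the higher reduction potential and acts as the cathode, so E°_cell = -0.26 − (-0.44) = 0.18 V.
Balancing electrons gives n = 2; the reaction quotient is Q = [Fe²⁺]/[Ni²⁺] = 0.0200.
At 25 °C, E = E° − (0.0592/n) log Q = 0.18 − (0.0592/2)(-1.699) = 0.180 + 0.050 = 0.230 V.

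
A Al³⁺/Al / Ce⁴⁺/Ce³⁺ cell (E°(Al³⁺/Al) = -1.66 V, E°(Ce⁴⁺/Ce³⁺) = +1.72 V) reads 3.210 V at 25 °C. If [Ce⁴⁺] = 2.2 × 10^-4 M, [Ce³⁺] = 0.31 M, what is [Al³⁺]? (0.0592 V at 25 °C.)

From the Nernst equation, log Q = n(E° − E)/0.0592 = 3(3.38 − 3.210)/0.0592 = 8.615, so Q = 4.12 × 10^8.
With Q = [Al³⁺]·[Ce³⁺]^3/[Ce⁴⁺]^3 and the known concentrations, [Al³⁺] in the numerator gives [Al³⁺] = 0.15 M.

0.15 M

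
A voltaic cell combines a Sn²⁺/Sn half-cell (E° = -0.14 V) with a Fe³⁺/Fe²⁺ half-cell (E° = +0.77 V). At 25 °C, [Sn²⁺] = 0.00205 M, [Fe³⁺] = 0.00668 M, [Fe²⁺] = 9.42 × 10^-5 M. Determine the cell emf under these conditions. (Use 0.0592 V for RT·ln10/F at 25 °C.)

1.10 V

The Fe³⁺/Fe²⁺ couple has the higher reduction potential and acts as the cathode, so E°_cell = +0.77 − (-0.14) = 0.91 V.
Balancing electrons gives n = 2; the reaction quotient is Q = [Sn²⁺]·[Fe²⁺]^2/[Fe³⁺]^2 = 4.08 × 10^-7.
At 25 °C, E = E° − (0.0592/n) log Q = 0.91 − (0.0592/2)(-6.390) = 0.910 + 0.189 = 1.099 V.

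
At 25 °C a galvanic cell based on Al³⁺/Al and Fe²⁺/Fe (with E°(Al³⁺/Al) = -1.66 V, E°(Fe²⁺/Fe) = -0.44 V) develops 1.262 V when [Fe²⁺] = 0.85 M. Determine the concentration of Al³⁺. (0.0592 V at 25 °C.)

From the Nernst equation, log Q = n(E° − E)/0.0592 = 6(1.22 − 1.262)/0.0592 = -4.257, so Q = 5.54 × 10^-5.
With Q = [Al³⁺]^2/[Fe²⁺]^3 and the known concentrations, [Al³⁺]^2 in the numerator gives [Al³⁺] = 0.0058 M.

0.0058 M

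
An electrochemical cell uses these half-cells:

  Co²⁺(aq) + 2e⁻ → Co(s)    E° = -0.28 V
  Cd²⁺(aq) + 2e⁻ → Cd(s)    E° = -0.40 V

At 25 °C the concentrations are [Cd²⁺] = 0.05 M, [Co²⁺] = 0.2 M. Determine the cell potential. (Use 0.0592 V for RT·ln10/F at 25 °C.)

The Co²⁺/Co couple has the higher reduction potential and acts as the cathode, so E°_cell = -0.28 − (-0.40) = 0.12 V.
Balancing electrons gives n = 2; the reaction quotient is Q = [Cd²⁺]/[Co²⁺] = 0.250.
At 25 °C, E = E° − (0.0592/n) log Q = 0.12 − (0.0592/2)(-0.602) = 0.120 + 0.018 = 0.138 V.

0.138 V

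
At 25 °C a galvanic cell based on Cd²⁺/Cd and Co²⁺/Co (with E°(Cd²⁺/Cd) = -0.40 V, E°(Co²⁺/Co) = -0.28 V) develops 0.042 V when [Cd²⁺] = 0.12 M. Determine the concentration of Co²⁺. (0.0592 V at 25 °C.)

2.8 × 10^-4 M

From the Nernst equation, log Q = n(E° − E)/0.0592 = 2(0.12 − 0.042)/0.0592 = 2.635, so Q = 432.
With Q = [Cd²⁺]/[Co²⁺] and the known concentrations, [Co²⁺] in the denominator gives [Co²⁺] = 2.8 × 10^-4 M.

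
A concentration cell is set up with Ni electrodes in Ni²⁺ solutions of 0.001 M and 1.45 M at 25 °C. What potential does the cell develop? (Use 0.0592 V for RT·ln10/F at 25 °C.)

Both half-cells are Ni²⁺/Ni, so E°_cell = 0. The concentrated side is the cathode; the cell reaction moves Ni²⁺ from high to low concentration with n = 2.
Q = [Ni²⁺]_dilute/[Ni²⁺]_conc = 0.001/1.45 = 6.9 × 10^-4.
E = 0 − (0.0592/2) log Q = −(0.0592/2)(-3.161) = 0.0936 V.

0.094 V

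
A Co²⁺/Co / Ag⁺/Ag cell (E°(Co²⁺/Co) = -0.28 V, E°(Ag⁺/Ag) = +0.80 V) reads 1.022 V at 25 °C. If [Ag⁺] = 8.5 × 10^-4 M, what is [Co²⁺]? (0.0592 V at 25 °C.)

6.6 × 10^-5 M

From the Nernst equation, log Q = n(E° − E)/0.0592 = 2(1.08 − 1.022)/0.0592 = 1.959, so Q = 91.1.
With Q = [Co²⁺]/[Ag⁺]^2 and the known concentrations, [Co²⁺] in the numerator gives [Co²⁺] = 6.6 × 10^-5 M.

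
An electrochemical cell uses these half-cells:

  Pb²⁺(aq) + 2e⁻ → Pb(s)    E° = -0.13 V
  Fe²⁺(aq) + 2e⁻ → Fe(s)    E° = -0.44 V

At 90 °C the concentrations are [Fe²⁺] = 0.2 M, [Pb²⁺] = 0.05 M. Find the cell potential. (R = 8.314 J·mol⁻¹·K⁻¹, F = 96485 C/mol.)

0.288 V

The Pb²⁺/Pb couple has the higher reduction potential and acts as the cathode, so E°_cell = -0.13 − (-0.44) = 0.31 V.
Balancing electrons gives n = 2; the reaction quotient is Q = [Fe²⁺]/[Pb²⁺] = 4.00.
E = E° − (RT/nF) ln Q = 0.31 − (8.314×363)/(2×96485) × (1.386) = 0.310 − 0.022 = 0.288 V.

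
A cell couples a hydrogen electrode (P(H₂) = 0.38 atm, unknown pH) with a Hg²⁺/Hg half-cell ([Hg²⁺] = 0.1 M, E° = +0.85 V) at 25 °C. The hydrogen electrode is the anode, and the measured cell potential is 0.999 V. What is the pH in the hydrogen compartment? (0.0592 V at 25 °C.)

E°_cell = 0.85 V and n = 2.
log Q = n(E° − E)/0.0592 = 2×(0.85 − 0.999)/0.0592 = -5.034.
With Q = [H⁺]^2 / ([Hg²⁺]·P(H₂)), solving for [H⁺] gives log[H⁺] = -3.227, so pH = 3.23.

pH = 3.23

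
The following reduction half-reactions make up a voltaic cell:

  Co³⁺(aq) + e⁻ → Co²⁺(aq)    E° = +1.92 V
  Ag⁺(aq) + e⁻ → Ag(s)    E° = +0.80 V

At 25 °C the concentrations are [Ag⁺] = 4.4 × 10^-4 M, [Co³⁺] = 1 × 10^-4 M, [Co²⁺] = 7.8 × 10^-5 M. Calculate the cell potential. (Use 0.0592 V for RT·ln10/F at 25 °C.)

The Co³⁺/Co²⁺ couple has the higher reduction potential and acts as the cathode, so E°_cell = +1.92 − (+0.80) = 1.12 V.
Balancing electrons gives n = 1; the reaction quotient is Q = [Ag⁺]·[Co²⁺]/[Co³⁺] = 3.43 × 10^-4.
At 25 °C, E = E° − (0.0592/n) log Q = 1.12 − (0.0592/1)(-3.464) = 1.120 + 0.205 = 1.325 V.

1.33 V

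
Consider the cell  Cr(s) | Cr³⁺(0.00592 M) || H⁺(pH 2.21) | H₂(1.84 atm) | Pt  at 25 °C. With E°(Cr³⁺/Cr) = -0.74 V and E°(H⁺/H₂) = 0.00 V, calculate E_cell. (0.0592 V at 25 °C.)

0.65 V

The hydrogen couple is the cathode, so E°_cell = 0.74 V; n = 6.
[H⁺] = 10^(−2.21) = 0.0062 M, and Q = [Cr³⁺]^2·P(H₂)^3 / [H⁺]^6 = 3.97 × 10^9.
E = E° − (0.0592/6) log Q = 0.74 − (0.0592/6)(9.599) = 0.645 V.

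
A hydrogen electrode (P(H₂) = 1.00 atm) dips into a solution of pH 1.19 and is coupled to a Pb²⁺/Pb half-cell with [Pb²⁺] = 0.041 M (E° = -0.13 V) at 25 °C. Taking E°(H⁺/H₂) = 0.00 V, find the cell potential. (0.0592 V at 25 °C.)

0.10 V

The hydrogen couple is the cathode, so E°_cell = 0.13 V; n = 2.
[H⁺] = 10^(−1.19) = 0.065 M, and Q = [Pb²⁺]·P(H₂) / [H⁺]^2 = 9.84.
E = E° − (0.0592/2) log Q = 0.13 − (0.0592/2)(0.993) = 0.101 V.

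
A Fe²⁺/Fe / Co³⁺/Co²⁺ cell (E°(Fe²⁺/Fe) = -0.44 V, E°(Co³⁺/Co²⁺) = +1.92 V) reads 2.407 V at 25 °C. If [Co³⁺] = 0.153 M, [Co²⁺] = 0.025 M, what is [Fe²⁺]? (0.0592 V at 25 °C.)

From the Nernst equation, log Q = n(E° − E)/0.0592 = 2(2.36 − 2.407)/0.0592 = -1.588, so Q = 0.0258.
With Q = [Fe²⁺]·[Co²⁺]^2/[Co³⁺]^2 and the known concentrations, [Fe²⁺] in the numerator gives [Fe²⁺] = 0.97 M.

0.97 M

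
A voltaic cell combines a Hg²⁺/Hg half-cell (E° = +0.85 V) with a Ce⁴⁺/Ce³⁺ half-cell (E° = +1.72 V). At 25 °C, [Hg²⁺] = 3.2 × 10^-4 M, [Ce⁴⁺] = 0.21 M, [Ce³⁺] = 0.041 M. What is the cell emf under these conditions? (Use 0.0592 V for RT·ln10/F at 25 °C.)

1.02 V

The Ce⁴⁺/Ce³⁺ couple has the higher reduction potential and acts as the cathode, so E°_cell = +1.72 − (+0.85) = 0.87 V.
Balancing electrons gives n = 2; the reaction quotient is Q = [Hg²⁺]·[Ce³⁺]^2/[Ce⁴⁺]^2 = 1.22 × 10^-5.
At 25 °C, E = E° − (0.0592/n) log Q = 0.87 − (0.0592/2)(-4.914) = 0.870 + 0.145 = 1.015 V.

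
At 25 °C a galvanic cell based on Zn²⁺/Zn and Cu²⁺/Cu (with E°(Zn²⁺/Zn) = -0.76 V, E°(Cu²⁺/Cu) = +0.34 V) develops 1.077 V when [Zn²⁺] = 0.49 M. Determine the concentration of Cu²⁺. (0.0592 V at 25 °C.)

From the Nernst equation, log Q = n(E° − E)/0.0592 = 2(1.10 − 1.077)/0.0592 = 0.777, so Q = 5.98.
With Q = [Zn²⁺]/[Cu²⁺] and the known concentrations, [Cu²⁺] in the denominator gives [Cu²⁺] = 0.082 M.

0.082 M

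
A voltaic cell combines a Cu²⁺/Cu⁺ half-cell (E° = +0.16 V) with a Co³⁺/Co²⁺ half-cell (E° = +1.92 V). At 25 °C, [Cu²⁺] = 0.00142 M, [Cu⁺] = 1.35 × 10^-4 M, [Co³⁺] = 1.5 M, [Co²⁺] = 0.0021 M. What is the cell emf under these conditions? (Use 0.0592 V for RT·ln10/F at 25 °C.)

1.87 V

The Co³⁺/Co²⁺ couple has the higher reduction potential and acts as the cathode, so E°_cell = +1.92 − (+0.16) = 1.76 V.
Balancing electrons gives n = 1; the reaction quotient is Q = [Cu²⁺]·[Co²⁺]/([Cu⁺]·[Co³⁺]) = 0.0147.
At 25 °C, E = E° − (0.0592/n) log Q = 1.76 − (0.0592/1)(-1.832) = 1.760 + 0.108 = 1.868 V.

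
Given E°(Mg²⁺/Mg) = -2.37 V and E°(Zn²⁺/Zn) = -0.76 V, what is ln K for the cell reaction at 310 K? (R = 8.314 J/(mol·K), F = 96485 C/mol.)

E°_cell = -0.76 − (-2.37) = 1.61 V, with n = 2 electrons transferred.
At equilibrium E = 0, so the Nernst equation gives ln K = nFE°/RT = (2)(96485)(1.61)/((8.314)(310)) = 120.54.

ln K = 120.5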